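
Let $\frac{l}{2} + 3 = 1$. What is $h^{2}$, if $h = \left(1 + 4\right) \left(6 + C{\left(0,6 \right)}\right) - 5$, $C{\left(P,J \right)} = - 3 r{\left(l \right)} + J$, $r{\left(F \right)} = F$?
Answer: $13225$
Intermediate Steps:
$l = -4$ ($l = -6 + 2 \cdot 1 = -6 + 2 = -4$)
$C{\left(P,J \right)} = 12 + J$ ($C{\left(P,J \right)} = \left(-3\right) \left(-4\right) + J = 12 + J$)
$h = 115$ ($h = \left(1 + 4\right) \left(6 + \left(12 + 6\right)\right) - 5 = 5 \left(6 + 18\right) - 5 = 5 \cdot 24 - 5 = 120 - 5 = 115$)
$h^{2} = 115^{2} = 13225$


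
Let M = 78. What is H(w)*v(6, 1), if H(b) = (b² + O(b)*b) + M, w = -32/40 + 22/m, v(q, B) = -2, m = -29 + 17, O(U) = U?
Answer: -41341/225 ≈ -183.74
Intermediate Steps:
m = -12
w = -79/30 (w = -32/40 + 22/(-12) = -32*1/40 + 22*(-1/12) = -⅘ - 11/6 = -79/30 ≈ -2.6333)
H(b) = 78 + 2*b² (H(b) = (b² + b*b) + 78 = (b² + b²) + 78 = 2*b² + 78 = 78 + 2*b²)
H(w)*v(6, 1) = (78 + 2*(-79/30)²)*(-2) = (78 + 2*(6241/900))*(-2) = (78 + 6241/450)*(-2) = (41341/450)*(-2) = -41341/225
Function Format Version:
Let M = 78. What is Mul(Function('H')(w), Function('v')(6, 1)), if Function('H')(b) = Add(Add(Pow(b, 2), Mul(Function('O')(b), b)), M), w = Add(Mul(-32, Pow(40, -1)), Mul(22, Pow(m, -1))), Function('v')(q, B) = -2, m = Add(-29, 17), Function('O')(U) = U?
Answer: Rational(-41341, 225) ≈ -183.74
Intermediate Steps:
m = -12
w = Rational(-79, 30) (w = Add(Mul(-32, Pow(40, -1)), Mul(22, Pow(-12, -1))) = Add(Mul(-32, Rational(1, 40)), Mul(22, Rational(-1, 12))) = Add(Rational(-4, 5), Rational(-11, 6)) = Rational(-79, 30) ≈ -2.6333)
Function('H')(b) = Add(78, Mul(2, Pow(b, 2))) (Function('H')(b) = Add(Add(Pow(b, 2), Mul(b, b)), 78) = Add(Add(Pow(b, 2), Pow(b, 2)), 78) = Add(Mul(2, Pow(b, 2)), 78) = Add(78, Mul(2, Pow(b, 2))))
Mul(Function('H')(w), Function('v')(6, 1)) = Mul(Add(78, Mul(2, Pow(Rational(-79, 30), 2))), -2) = Mul(Add(78, Mul(2, Rational(6241, 900))), -2) = Mul(Add(78, Rational(6241, 450)), -2) = Mul(Rational(41341, 450), -2) = Rational(-41341, 225)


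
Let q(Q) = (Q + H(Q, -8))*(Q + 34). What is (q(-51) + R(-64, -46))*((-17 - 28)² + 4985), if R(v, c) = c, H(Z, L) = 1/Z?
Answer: 17272640/3 ≈ 5.7575e+6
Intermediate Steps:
H(Z, L) = 1/Z
q(Q) = (34 + Q)*(Q + 1/Q) (q(Q) = (Q + 1/Q)*(Q + 34) = (Q + 1/Q)*(34 + Q) = (34 + Q)*(Q + 1/Q))
(q(-51) + R(-64, -46))*((-17 - 28)² + 4985) = ((1 + (-51)² + 34*(-51) + 34/(-51)) - 46)*((-17 - 28)² + 4985) = ((1 + 2601 - 1734 + 34*(-1/51)) - 46)*((-45)² + 4985) = ((1 + 2601 - 1734 - ⅔) - 46)*(2025 + 4985) = (2602/3 - 46)*7010 = (2464/3)*7010 = 17272640/3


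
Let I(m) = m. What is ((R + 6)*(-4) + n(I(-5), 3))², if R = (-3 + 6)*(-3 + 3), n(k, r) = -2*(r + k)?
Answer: 400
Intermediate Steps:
n(k, r) = -2*k - 2*r (n(k, r) = -2*(k + r) = -2*k - 2*r)
R = 0 (R = 3*0 = 0)
((R + 6)*(-4) + n(I(-5), 3))² = ((0 + 6)*(-4) + (-2*(-5) - 2*3))² = (6*(-4) + (10 - 6))² = (-24 + 4)² = (-20)² = 400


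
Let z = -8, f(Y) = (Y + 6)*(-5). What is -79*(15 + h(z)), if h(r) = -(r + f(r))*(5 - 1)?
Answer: -553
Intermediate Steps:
f(Y) = -30 - 5*Y (f(Y) = (6 + Y)*(-5) = -30 - 5*Y)
h(r) = 120 + 16*r (h(r) = -(r + (-30 - 5*r))*(5 - 1) = -(-30 - 4*r)*4 = -(-120 - 16*r) = 120 + 16*r)
-79*(15 + h(z)) = -79*(15 + (120 + 16*(-8))) = -79*(15 + (120 - 128)) = -79*(15 - 8) = -79*7 = -553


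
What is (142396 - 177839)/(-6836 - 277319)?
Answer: 35443/284155 ≈ 0.12473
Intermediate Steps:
(142396 - 177839)/(-6836 - 277319) = -35443/(-284155) = -35443*(-1/284155) = 35443/284155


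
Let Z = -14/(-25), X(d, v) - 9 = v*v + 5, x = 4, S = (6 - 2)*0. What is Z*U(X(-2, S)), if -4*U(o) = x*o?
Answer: -196/25 ≈ -7.8400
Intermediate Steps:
S = 0 (S = 4*0 = 0)
X(d, v) = 14 + v² (X(d, v) = 9 + (v*v + 5) = 9 + (v² + 5) = 9 + (5 + v²) = 14 + v²)
U(o) = -o
Z = 14/25 (Z = -14*(-1/25) = 14/25 ≈ 0.56000)
Z*U(X(-2, S)) = 14*(-(14 + 0²))/25 = 14*(-(14 + 0))/25 = 14*(-1*14)/25 = (14/25)*(-14) = -196/25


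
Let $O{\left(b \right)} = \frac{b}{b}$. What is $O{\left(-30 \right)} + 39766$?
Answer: $39767$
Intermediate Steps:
$O{\left(b \right)} = 1$
$O{\left(-30 \right)} + 39766 = 1 + 39766 = 39767$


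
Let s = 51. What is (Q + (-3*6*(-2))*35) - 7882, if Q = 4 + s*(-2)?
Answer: -6720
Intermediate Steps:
Q = -98 (Q = 4 + 51*(-2) = 4 - 102 = -98)
(Q + (-3*6*(-2))*35) - 7882 = (-98 + (-3*6*(-2))*35) - 7882 = (-98 - 18*(-2)*35) - 7882 = (-98 + 36*35) - 7882 = (-98 + 1260) - 7882 = 1162 - 7882 = -6720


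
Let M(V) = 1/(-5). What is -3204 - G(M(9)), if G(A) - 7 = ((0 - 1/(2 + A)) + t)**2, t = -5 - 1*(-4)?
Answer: -260287/81 ≈ -3213.4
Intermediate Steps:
M(V) = -1/5
t = -1 (t = -5 + 4 = -1)
G(A) = 7 + (-1 - 1/(2 + A))**2 (G(A) = 7 + ((0 - 1/(2 + A)) - 1)**2 = 7 + (-1/(2 + A) - 1)**2 = 7 + (-1 - 1/(2 + A))**2)
-3204 - G(M(9)) = -3204 - (7 + (-3 - 1*(-1/5))**2/(2 - 1/5)**2) = -3204 - (7 + (-3 + 1/5)**2/(9/5)**2) = -3204 - (7 + (-14/5)**2*(25/81)) = -3204 - (7 + (196/25)*(25/81)) = -3204 - (7 + 196/81) = -3204 - 1*763/81 = -3204 - 763/81 = -260287/81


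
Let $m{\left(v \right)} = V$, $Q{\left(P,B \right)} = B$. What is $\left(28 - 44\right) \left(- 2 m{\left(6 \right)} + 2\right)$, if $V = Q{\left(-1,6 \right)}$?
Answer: $160$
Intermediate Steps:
$V = 6$
$m{\left(v \right)} = 6$
$\left(28 - 44\right) \left(- 2 m{\left(6 \right)} + 2\right) = \left(28 - 44\right) \left(\left(-2\right) 6 + 2\right) = - 16 \left(-12 + 2\right) = \left(-16\right) \left(-10\right) = 160$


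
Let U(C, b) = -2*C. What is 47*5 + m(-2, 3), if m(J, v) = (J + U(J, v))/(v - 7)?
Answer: 469/2 ≈ 234.50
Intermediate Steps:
m(J, v) = -J/(-7 + v) (m(J, v) = (J - 2*J)/(v - 7) = (-J)/(-7 + v) = -J/(-7 + v))
47*5 + m(-2, 3) = 47*5 - 1*(-2)/(-7 + 3) = 235 - 1*(-2)/(-4) = 235 - 1*(-2)*(-¼) = 235 - ½ = 469/2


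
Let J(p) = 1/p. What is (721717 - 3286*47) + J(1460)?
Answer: 828221501/1460 ≈ 5.6728e+5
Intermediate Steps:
(721717 - 3286*47) + J(1460) = (721717 - 3286*47) + 1/1460 = (721717 - 154442) + 1/1460 = 567275 + 1/1460 = 828221501/1460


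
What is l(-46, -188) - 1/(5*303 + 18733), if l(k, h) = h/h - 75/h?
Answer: 1331259/951656 ≈ 1.3989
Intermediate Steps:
l(k, h) = 1 - 75/h
l(-46, -188) - 1/(5*303 + 18733) = (-75 - 188)/(-188) - 1/(5*303 + 18733) = -1/188*(-263) - 1/(1515 + 18733) = 263/188 - 1/20248 = 1331259/951656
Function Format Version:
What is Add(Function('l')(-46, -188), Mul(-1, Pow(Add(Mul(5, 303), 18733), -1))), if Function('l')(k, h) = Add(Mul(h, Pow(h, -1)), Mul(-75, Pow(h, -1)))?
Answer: Rational(1331259, 951656) ≈ 1.3989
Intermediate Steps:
Function('l')(k, h) = Add(1, Mul(-75, Pow(h, -1)))
Add(Function('l')(-46, -188), Mul(-1, Pow(Add(Mul(5, 303), 18733), -1))) = Add(Mul(Pow(-188, -1), Add(-75, -188)), Mul(-1, Pow(Add(Mul(5, 303), 18733), -1))) = Add(Mul(Rational(-1, 188), -263), Mul(-1, Pow(Add(1515, 18733), -1))) = Add(Rational(263, 188), Mul(-1, Pow(20248, -1))) = Add(Rational(263, 188), Mul(-1, Rational(1, 20248))) = Add(Rational(263, 188), Rational(-1, 20248)) = Rational(1331259, 951656)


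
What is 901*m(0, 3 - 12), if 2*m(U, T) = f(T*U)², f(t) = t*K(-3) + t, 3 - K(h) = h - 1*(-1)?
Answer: 0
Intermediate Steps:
K(h) = 2 - h (K(h) = 3 - (h - 1*(-1)) = 3 - (h + 1) = 3 - (1 + h) = 3 + (-1 - h) = 2 - h)
f(t) = 6*t (f(t) = t*(2 - 1*(-3)) + t = t*(2 + 3) + t = t*5 + t = 5*t + t = 6*t)
m(U, T) = 18*T²*U² (m(U, T) = (6*(T*U))²/2 = (6*T*U)²/2 = (36*T²*U²)/2 = 18*T²*U²)
901*m(0, 3 - 12) = 901*(18*(3 - 12)²*0²) = 901*(18*(-9)²*0) = 901*(18*81*0) = 901*0 = 0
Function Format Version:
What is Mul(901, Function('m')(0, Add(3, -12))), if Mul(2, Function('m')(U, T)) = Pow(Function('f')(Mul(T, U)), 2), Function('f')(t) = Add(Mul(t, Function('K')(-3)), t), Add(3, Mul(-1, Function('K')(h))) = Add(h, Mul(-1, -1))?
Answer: 0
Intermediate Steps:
Function('K')(h) = Add(2, Mul(-1, h)) (Function('K')(h) = Add(3, Mul(-1, Add(h, Mul(-1, -1)))) = Add(3, Mul(-1, Add(h, 1))) = Add(3, Mul(-1, Add(1, h))) = Add(3, Add(-1, Mul(-1, h))) = Add(2, Mul(-1, h)))
Function('f')(t) = Mul(6, t) (Function('f')(t) = Add(Mul(t, Add(2, Mul(-1, -3))), t) = Add(Mul(t, Add(2, 3)), t) = Add(Mul(t, 5), t) = Add(Mul(5, t), t) = Mul(6, t))
Function('m')(U, T) = Mul(18, Pow(T, 2), Pow(U, 2)) (Function('m')(U, T) = Mul(Rational(1, 2), Pow(Mul(6, Mul(T, U)), 2)) = Mul(Rational(1, 2), Pow(Mul(6, T, U), 2)) = Mul(Rational(1, 2), Mul(36, Pow(T, 2), Pow(U, 2))) = Mul(18, Pow(T, 2), Pow(U, 2)))
Mul(901, Function('m')(0, Add(3, -12))) = Mul(901, Mul(18, Pow(Add(3, -12), 2), Pow(0, 2))) = Mul(901, Mul(18, Pow(-9, 2), 0)) = Mul(901, Mul(18, 81, 0)) = Mul(901, 0) = 0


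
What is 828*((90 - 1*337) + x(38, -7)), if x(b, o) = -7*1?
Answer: -210312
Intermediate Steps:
x(b, o) = -7
828*((90 - 1*337) + x(38, -7)) = 828*((90 - 1*337) - 7) = 828*((90 - 337) - 7) = 828*(-247 - 7) = 828*(-254) = -210312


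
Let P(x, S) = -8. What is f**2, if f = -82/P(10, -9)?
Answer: 1681/16 ≈ 105.06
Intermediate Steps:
f = 41/4 (f = -82/(-8) = -82*(-1/8) = 41/4 ≈ 10.250)
f**2 = (41/4)**2 = 1681/16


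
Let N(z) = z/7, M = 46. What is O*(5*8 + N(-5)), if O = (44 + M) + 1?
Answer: 3575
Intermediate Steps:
N(z) = z/7 (N(z) = z*(1/7) = z/7)
O = 91 (O = (44 + 46) + 1 = 90 + 1 = 91)
O*(5*8 + N(-5)) = 91*(5*8 + (1/7)*(-5)) = 91*(40 - 5/7) = 91*(275/7) = 3575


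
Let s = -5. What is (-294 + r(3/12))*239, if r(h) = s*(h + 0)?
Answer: -282259/4 ≈ -70565.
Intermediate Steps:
r(h) = -5*h (r(h) = -5*(h + 0) = -5*h)
(-294 + r(3/12))*239 = (-294 - 15/12)*239 = (-294 - 5*1/4)*239 = (-294 - 5/4)*239 = -1181/4*239 = -282259/4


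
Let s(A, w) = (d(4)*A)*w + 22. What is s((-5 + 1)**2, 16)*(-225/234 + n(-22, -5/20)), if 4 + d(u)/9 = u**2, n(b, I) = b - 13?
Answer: -12935725/13 ≈ -9.9506e+5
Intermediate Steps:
n(b, I) = -13 + b
d(u) = -36 + 9*u**2
s(A, w) = 22 + 108*A*w (s(A, w) = ((-36 + 9*4**2)*A)*w + 22 = ((-36 + 9*16)*A)*w + 22 = ((-36 + 144)*A)*w + 22 = (108*A)*w + 22 = 108*A*w + 22 = 22 + 108*A*w)
s((-5 + 1)**2, 16)*(-225/234 + n(-22, -5/20)) = (22 + 108*(-5 + 1)**2*16)*(-225/234 + (-13 - 22)) = (22 + 108*(-4)**2*16)*(-225*1/234 - 35) = (22 + 108*16*16)*(-25/26 - 35) = (22 + 27648)*(-935/26) = 27670*(-935/26) = -12935725/13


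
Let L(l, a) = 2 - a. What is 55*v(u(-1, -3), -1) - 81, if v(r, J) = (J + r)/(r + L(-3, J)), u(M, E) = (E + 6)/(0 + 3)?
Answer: -81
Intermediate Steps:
u(M, E) = 2 + E/3 (u(M, E) = (6 + E)/3 = (6 + E)*(⅓) = 2 + E/3)
v(r, J) = (J + r)/(2 + r - J) (v(r, J) = (J + r)/(r + (2 - J)) = (J + r)/(2 + r - J))
55*v(u(-1, -3), -1) - 81 = 55*((-1 + (2 + (⅓)*(-3)))/(2 + (2 + (⅓)*(-3)) - 1*(-1))) - 81 = 55*((-1 + (2 - 1))/(2 + (2 - 1) + 1)) - 81 = 55*((-1 + 1)/(2 + 1 + 1)) - 81 = 55*(0/4) - 81 = 55*((¼)*0) - 81 = 55*0 - 81 = 0 - 81 = -81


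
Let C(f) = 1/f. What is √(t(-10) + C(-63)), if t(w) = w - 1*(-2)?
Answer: I*√3535/21 ≈ 2.8312*I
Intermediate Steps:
t(w) = 2 + w (t(w) = w + 2 = 2 + w)
√(t(-10) + C(-63)) = √((2 - 10) + 1/(-63)) = √(-8 - 1/63) = √(-505/63) = I*√3535/21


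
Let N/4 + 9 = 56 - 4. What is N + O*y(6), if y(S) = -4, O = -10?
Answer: 212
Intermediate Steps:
N = 172 (N = -36 + 4*(56 - 4) = -36 + 4*52 = -36 + 208 = 172)
N + O*y(6) = 172 - 10*(-4) = 172 + 40 = 212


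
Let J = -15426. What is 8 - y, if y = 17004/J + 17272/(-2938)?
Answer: 56580694/3776799 ≈ 14.981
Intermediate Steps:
y = -26366302/3776799 (y = 17004/(-15426) + 17272/(-2938) = 17004*(-1/15426) + 17272*(-1/2938) = -2834/2571 - 8636/1469 = -26366302/3776799 ≈ -6.9811)
8 - y = 8 - 1*(-26366302/3776799) = 8 + 26366302/3776799 = 56580694/3776799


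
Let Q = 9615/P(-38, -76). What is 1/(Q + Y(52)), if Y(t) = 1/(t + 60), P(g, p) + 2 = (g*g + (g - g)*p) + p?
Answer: 76496/539123 ≈ 0.14189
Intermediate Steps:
P(g, p) = -2 + p + g² (P(g, p) = -2 + ((g*g + (g - g)*p) + p) = -2 + ((g² + 0*p) + p) = -2 + ((g² + 0) + p) = -2 + (g² + p) = -2 + (p + g²) = -2 + p + g²)
Y(t) = 1/(60 + t)
Q = 9615/1366 (Q = 9615/(-2 - 76 + (-38)²) = 9615/(-2 - 76 + 1444) = 9615/1366 ≈ 7.0388)
1/(Q + Y(52)) = 1/(9615/1366 + 1/(60 + 52)) = 1/(9615/1366 + 1/112) = 1/(539123/76496) = 76496/539123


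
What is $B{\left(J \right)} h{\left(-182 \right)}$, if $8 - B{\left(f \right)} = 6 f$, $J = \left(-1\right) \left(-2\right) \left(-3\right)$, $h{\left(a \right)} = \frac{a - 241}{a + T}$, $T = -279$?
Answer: $\frac{18612}{461} \approx 40.373$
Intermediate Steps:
$h{\left(a \right)} = \frac{-241 + a}{-279 + a}$ ($h{\left(a \right)} = \frac{a - 241}{a - 279} = \frac{-241 + a}{-279 + a}$)
$J = -6$ ($J = 2 \left(-3\right) = -6$)
$B{\left(f \right)} = 8 - 6 f$
$B{\left(J \right)} h{\left(-182 \right)} = \left(8 - -36\right) \frac{-241 - 182}{-279 - 182} = \left(8 + 36\right) \frac{1}{-461} \left(-423\right) = 44 \left(\left(- \frac{1}{461}\right) \left(-423\right)\right) = 44 \cdot \frac{423}{461} = \frac{18612}{461}$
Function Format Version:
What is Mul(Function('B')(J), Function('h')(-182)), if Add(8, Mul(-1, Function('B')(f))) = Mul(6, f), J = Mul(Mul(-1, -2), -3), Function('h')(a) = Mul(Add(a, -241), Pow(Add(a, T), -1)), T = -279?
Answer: Rational(18612, 461) ≈ 40.373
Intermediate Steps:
Function('h')(a) = Mul(Pow(Add(-279, a), -1), Add(-241, a)) (Function('h')(a) = Mul(Add(a, -241), Pow(Add(a, -279), -1)) = Mul(Add(-241, a), Pow(Add(-279, a), -1)) = Mul(Pow(Add(-279, a), -1), Add(-241, a)))
J = -6 (J = Mul(2, -3) = -6)
Function('B')(f) = Add(8, Mul(-6, f)) (Function('B')(f) = Add(8, Mul(-1, Mul(6, f))) = Add(8, Mul(-6, f)))
Mul(Function('B')(J), Function('h')(-182)) = Mul(Add(8, Mul(-6, -6)), Mul(Pow(Add(-279, -182), -1), Add(-241, -182))) = Mul(Add(8, 36), Mul(Pow(-461, -1), -423)) = Mul(44, Mul(Rational(-1, 461), -423)) = Mul(44, Rational(423, 461)) = Rational(18612, 461)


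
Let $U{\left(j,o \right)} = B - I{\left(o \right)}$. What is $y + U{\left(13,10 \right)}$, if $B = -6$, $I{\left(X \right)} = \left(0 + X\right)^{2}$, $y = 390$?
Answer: $284$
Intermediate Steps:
$I{\left(X \right)} = X^{2}$
$U{\left(j,o \right)} = -6 - o^{2}$
$y + U{\left(13,10 \right)} = 390 - 106 = 284$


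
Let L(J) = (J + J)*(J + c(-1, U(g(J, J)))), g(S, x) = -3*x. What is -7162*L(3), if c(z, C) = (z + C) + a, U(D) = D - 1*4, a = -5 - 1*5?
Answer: 902412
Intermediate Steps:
a = -10 (a = -5 - 5 = -10)
U(D) = -4 + D (U(D) = D - 4 = -4 + D)
c(z, C) = -10 + C + z (c(z, C) = (z + C) - 10 = (C + z) - 10 = -10 + C + z)
L(J) = 2*J*(-15 - 2*J) (L(J) = (J + J)*(J + (-10 + (-4 - 3*J) - 1)) = (2*J)*(J + (-15 - 3*J)) = (2*J)*(-15 - 2*J) = 2*J*(-15 - 2*J))
-7162*L(3) = -(-14324)*3*(15 + 2*3) = -(-14324)*3*(15 + 6) = -(-14324)*3*21 = -7162*(-126) = 902412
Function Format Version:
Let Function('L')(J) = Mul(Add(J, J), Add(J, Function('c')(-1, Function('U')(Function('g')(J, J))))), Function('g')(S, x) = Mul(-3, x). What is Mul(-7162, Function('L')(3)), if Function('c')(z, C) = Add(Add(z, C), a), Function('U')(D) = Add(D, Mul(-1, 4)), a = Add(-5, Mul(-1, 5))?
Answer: 902412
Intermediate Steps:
a = -10 (a = Add(-5, -5) = -10)
Function('U')(D) = Add(-4, D) (Function('U')(D) = Add(D, -4) = Add(-4, D))
Function('c')(z, C) = Add(-10, C, z) (Function('c')(z, C) = Add(Add(z, C), -10) = Add(Add(C, z), -10) = Add(-10, C, z))
Function('L')(J) = Mul(2, J, Add(-15, Mul(-2, J))) (Function('L')(J) = Mul(Add(J, J), Add(J, Add(-10, Add(-4, Mul(-3, J)), -1))) = Mul(Mul(2, J), Add(J, Add(-15, Mul(-3, J)))) = Mul(Mul(2, J), Add(-15, Mul(-2, J))) = Mul(2, J, Add(-15, Mul(-2, J))))
Mul(-7162, Function('L')(3)) = Mul(-7162, Mul(-2, 3, Add(15, Mul(2, 3)))) = Mul(-7162, Mul(-2, 3, Add(15, 6))) = Mul(-7162, Mul(-2, 3, 21)) = Mul(-7162, -126) = 902412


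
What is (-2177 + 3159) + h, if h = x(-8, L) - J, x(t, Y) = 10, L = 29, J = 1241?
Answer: -249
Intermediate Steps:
h = -1231 (h = 10 - 1*1241 = 10 - 1241 = -1231)
(-2177 + 3159) + h = (-2177 + 3159) - 1231 = 982 - 1231 = -249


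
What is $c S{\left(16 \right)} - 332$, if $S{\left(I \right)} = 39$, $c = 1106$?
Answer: $42802$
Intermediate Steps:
$c S{\left(16 \right)} - 332 = 1106 \cdot 39 - 332 = 43134 - 332 = 42802$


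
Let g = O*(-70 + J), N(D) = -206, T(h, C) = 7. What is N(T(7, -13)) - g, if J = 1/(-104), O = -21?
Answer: -174325/104 ≈ -1676.2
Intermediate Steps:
J = -1/104 ≈ -0.0096154
g = 152901/104 (g = -21*(-70 - 1/104) = -21*(-7281/104) = 152901/104 ≈ 1470.2)
N(T(7, -13)) - g = -206 - 1*152901/104 = -206 - 152901/104 = -174325/104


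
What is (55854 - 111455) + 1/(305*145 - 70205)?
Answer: -1444513981/25980 ≈ -55601.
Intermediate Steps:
(55854 - 111455) + 1/(305*145 - 70205) = -55601 + 1/(44225 - 70205) = -55601 + 1/(-25980) = -55601 - 1/25980 = -1444513981/25980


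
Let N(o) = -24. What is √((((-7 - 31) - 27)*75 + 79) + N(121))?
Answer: 2*I*√1205 ≈ 69.426*I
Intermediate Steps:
√((((-7 - 31) - 27)*75 + 79) + N(121)) = √((((-7 - 31) - 27)*75 + 79) - 24) = √(((-38 - 27)*75 + 79) - 24) = √((-65*75 + 79) - 24) = √((-4875 + 79) - 24) = √(-4796 - 24) = √(-4820) = 2*I*√1205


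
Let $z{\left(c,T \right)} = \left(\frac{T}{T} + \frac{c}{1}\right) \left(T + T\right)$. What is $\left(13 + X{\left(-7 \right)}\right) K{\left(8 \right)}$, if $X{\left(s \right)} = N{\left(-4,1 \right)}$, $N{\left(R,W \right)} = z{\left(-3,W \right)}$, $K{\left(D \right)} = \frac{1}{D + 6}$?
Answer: $\frac{9}{14} \approx 0.64286$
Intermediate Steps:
$K{\left(D \right)} = \frac{1}{6 + D}$
$z{\left(c,T \right)} = 2 T \left(1 + c\right)$ ($z{\left(c,T \right)} = \left(1 + c 1\right) 2 T = \left(1 + c\right) 2 T = 2 T \left(1 + c\right)$)
$N{\left(R,W \right)} = - 4 W$ ($N{\left(R,W \right)} = 2 W \left(1 - 3\right) = 2 W \left(-2\right) = - 4 W$)
$X{\left(s \right)} = -4$ ($X{\left(s \right)} = \left(-4\right) 1 = -4$)
$\left(13 + X{\left(-7 \right)}\right) K{\left(8 \right)} = \frac{13 - 4}{6 + 8} = \frac{9}{14}$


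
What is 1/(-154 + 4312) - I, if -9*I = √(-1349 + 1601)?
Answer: 1/4158 + 2*√7/3 ≈ 1.7641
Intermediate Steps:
I = -2*√7/3 (I = -√(-1349 + 1601)/9 = -2*√7/3 ≈ -1.7638)
1/(-154 + 4312) - I = 1/(-154 + 4312) - (-2)*√7/3 = 1/4158 + 2*√7/3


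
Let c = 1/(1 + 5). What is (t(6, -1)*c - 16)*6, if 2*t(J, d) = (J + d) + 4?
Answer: -183/2 ≈ -91.500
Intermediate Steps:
t(J, d) = 2 + J/2 + d/2 (t(J, d) = ((J + d) + 4)/2 = (4 + J + d)/2 = 2 + J/2 + d/2)
c = ⅙ (c = 1/6 = ⅙ ≈ 0.16667)
(t(6, -1)*c - 16)*6 = ((2 + (½)*6 + (½)*(-1))*(⅙) - 16)*6 = ((2 + 3 - ½)*(⅙) - 16)*6 = ((9/2)*(⅙) - 16)*6 = (¾ - 16)*6 = -61/4*6 = -183/2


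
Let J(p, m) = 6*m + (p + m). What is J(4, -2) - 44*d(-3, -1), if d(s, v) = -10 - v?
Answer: 386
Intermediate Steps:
J(p, m) = p + 7*m (J(p, m) = 6*m + (m + p) = p + 7*m)
J(4, -2) - 44*d(-3, -1) = (4 + 7*(-2)) - 44*(-10 - 1*(-1)) = (4 - 14) - 44*(-10 + 1) = -10 - 44*(-9) = -10 + 396 = 386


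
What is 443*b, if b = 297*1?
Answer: 131571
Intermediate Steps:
b = 297
443*b = 443*297 = 131571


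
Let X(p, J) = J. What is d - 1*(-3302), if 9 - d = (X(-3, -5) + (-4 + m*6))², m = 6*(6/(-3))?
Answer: -3250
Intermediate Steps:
m = -12 (m = 6*(6*(-⅓)) = 6*(-2) = -12)
d = -6552 (d = 9 - (-5 + (-4 - 12*6))² = 9 - (-5 + (-4 - 72))² = 9 - (-5 - 76)² = 9 - 1*(-81)² = 9 - 1*6561 = 9 - 6561 = -6552)
d - 1*(-3302) = -6552 - 1*(-3302) = -6552 + 3302 = -3250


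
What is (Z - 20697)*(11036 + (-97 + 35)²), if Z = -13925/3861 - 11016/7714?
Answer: -1529129080774720/4963959 ≈ -3.0805e+8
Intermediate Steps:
Z = -74975113/14891877 (Z = -13925*1/3861 - 11016*1/7714 = -13925/3861 - 5508/3857 = -74975113/14891877 ≈ -5.0346)
(Z - 20697)*(11036 + (-97 + 35)²) = (-74975113/14891877 - 20697)*(11036 + (-97 + 35)²) = -308292153382*(11036 + (-62)²)/14891877 = -308292153382*(11036 + 3844)/14891877 = -308292153382/14891877*14880 = -1529129080774720/4963959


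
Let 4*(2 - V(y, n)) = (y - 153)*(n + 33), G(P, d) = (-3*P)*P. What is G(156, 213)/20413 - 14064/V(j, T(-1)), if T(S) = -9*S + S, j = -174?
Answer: -2127756048/273840395 ≈ -7.7701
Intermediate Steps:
G(P, d) = -3*P²
T(S) = -8*S
V(y, n) = 2 - (-153 + y)*(33 + n)/4 (V(y, n) = 2 - (y - 153)*(n + 33)/4 = 2 - (-153 + y)*(33 + n)/4)
G(156, 213)/20413 - 14064/V(j, T(-1)) = -3*156²/20413 - 14064/(5057/4 - 33/4*(-174) + 153*(-8*(-1))/4 - ¼*(-8*(-1))*(-174)) = -3*24336*(1/20413) - 14064/(5057/4 + 2871/2 + (153/4)*8 - ¼*8*(-174)) = -73008*1/20413 - 14064/(5057/4 + 2871/2 + 306 + 348) = -73008/20413 - 14064/13415/4 = -73008/20413 - 14064*4/13415 = -73008/20413 - 56256/13415 = -2127756048/273840395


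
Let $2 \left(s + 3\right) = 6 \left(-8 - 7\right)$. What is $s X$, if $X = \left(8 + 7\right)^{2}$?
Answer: $-10800$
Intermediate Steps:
$X = 225$ ($X = 15^{2} = 225$)
$s = -48$ ($s = -3 + \frac{6 \left(-8 - 7\right)}{2} = -3 + \frac{6 \left(-15\right)}{2} = -3 + \frac{1}{2} \left(-90\right) = -3 - 45 = -48$)
$s X = \left(-48\right) 225 = -10800$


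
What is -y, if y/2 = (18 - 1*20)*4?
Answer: 16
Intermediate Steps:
y = -16 (y = 2*((18 - 1*20)*4) = 2*((18 - 20)*4) = 2*(-2*4) = 2*(-8) = -16)
-y = -1*(-16) = 16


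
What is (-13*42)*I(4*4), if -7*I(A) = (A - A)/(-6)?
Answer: 0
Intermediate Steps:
I(A) = 0 (I(A) = -(A - A)/(7*(-6)) = -0*(-1)/6 = -⅐*0 = 0)
(-13*42)*I(4*4) = -13*42*0 = -546*0 = 0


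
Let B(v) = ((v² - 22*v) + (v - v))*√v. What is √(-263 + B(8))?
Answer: √(-263 - 224*√2) ≈ 24.079*I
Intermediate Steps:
B(v) = √v*(v² - 22*v) (B(v) = ((v² - 22*v) + 0)*√v = (v² - 22*v)*√v = √v*(v² - 22*v))
√(-263 + B(8)) = √(-263 + 8^(3/2)*(-22 + 8)) = √(-263 + (16*√2)*(-14)) = √(-263 - 224*√2)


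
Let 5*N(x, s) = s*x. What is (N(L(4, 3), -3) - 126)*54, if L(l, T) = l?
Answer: -34668/5 ≈ -6933.6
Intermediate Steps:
N(x, s) = s*x/5 (N(x, s) = (s*x)/5 = s*x/5)
(N(L(4, 3), -3) - 126)*54 = ((1/5)*(-3)*4 - 126)*54 = (-12/5 - 126)*54 = -642/5*54 = -34668/5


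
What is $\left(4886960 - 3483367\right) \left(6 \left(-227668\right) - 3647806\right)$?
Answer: $-7037354233702$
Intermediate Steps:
$\left(4886960 - 3483367\right) \left(6 \left(-227668\right) - 3647806\right) = 1403593 \left(-1366008 - 3647806\right) = 1403593 \left(-5013814\right) = -7037354233702$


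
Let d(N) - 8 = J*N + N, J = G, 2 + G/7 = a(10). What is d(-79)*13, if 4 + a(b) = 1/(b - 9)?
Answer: 35022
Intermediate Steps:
a(b) = -4 + 1/(-9 + b) (a(b) = -4 + 1/(b - 9) = -4 + 1/(-9 + b))
G = -35 (G = -14 + 7*((37 - 4*10)/(-9 + 10)) = -14 + 7*((37 - 40)/1) = -14 + 7*(1*(-3)) = -14 + 7*(-3) = -14 - 21 = -35)
J = -35
d(N) = 8 - 34*N (d(N) = 8 + (-35*N + N) = 8 - 34*N)
d(-79)*13 = (8 - 34*(-79))*13 = (8 + 2686)*13 = 2694*13 = 35022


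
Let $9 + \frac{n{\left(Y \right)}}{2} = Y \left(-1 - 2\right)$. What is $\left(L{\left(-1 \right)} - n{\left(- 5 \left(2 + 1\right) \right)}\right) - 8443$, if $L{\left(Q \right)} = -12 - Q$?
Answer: $-8526$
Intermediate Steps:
$n{\left(Y \right)} = -18 - 6 Y$ ($n{\left(Y \right)} = -18 + 2 Y \left(-1 - 2\right) = -18 + 2 Y \left(-3\right) = -18 + 2 \left(- 3 Y\right) = -18 - 6 Y$)
$\left(L{\left(-1 \right)} - n{\left(- 5 \left(2 + 1\right) \right)}\right) - 8443 = \left(\left(-12 - -1\right) - \left(-18 - 6 \left(- 5 \left(2 + 1\right)\right)\right)\right) - 8443 = \left(\left(-12 + 1\right) - \left(-18 - 6 \left(\left(-5\right) 3\right)\right)\right) - 8443 = \left(-11 - \left(-18 - -90\right)\right) - 8443 = \left(-11 - \left(-18 + 90\right)\right) - 8443 = \left(-11 - 72\right) - 8443 = -83 - 8443 = -8526$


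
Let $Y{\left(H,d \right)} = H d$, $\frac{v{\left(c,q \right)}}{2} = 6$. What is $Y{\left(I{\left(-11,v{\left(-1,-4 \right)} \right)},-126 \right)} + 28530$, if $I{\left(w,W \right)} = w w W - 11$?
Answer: $-153036$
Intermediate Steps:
$v{\left(c,q \right)} = 12$ ($v{\left(c,q \right)} = 2 \cdot 6 = 12$)
$I{\left(w,W \right)} = -11 + W w^{2}$ ($I{\left(w,W \right)} = w^{2} W - 11 = W w^{2} - 11 = -11 + W w^{2}$)
$Y{\left(I{\left(-11,v{\left(-1,-4 \right)} \right)},-126 \right)} + 28530 = \left(-11 + 12 \left(-11\right)^{2}\right) \left(-126\right) + 28530 = \left(-11 + 12 \cdot 121\right) \left(-126\right) + 28530 = \left(-11 + 1452\right) \left(-126\right) + 28530 = 1441 \left(-126\right) + 28530 = -181566 + 28530 = -153036$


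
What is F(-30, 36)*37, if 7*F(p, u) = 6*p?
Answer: -6660/7 ≈ -951.43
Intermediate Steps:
F(p, u) = 6*p/7 (F(p, u) = (6*p)/7 = 6*p/7)
F(-30, 36)*37 = ((6/7)*(-30))*37 = -180/7*37 = -6660/7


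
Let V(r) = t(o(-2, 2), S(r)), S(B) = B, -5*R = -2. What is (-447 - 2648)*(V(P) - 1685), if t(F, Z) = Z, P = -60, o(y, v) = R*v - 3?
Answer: 5400775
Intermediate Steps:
R = ⅖ (R = -⅕*(-2) = ⅖ ≈ 0.40000)
o(y, v) = -3 + 2*v/5 (o(y, v) = 2*v/5 - 3 = -3 + 2*v/5)
V(r) = r
(-447 - 2648)*(V(P) - 1685) = (-447 - 2648)*(-60 - 1685) = -3095*(-1745) = 5400775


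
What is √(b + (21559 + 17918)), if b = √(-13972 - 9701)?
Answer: √(39477 + I*√23673) ≈ 198.69 + 0.3872*I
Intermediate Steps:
b = I*√23673 (b = √(-23673) = I*√23673 ≈ 153.86*I)
√(b + (21559 + 17918)) = √(I*√23673 + (21559 + 17918)) = √(I*√23673 + 39477) = √(39477 + I*√23673)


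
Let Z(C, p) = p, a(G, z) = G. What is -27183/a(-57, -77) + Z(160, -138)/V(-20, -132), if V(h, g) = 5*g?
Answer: 997147/2090 ≈ 477.10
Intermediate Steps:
-27183/a(-57, -77) + Z(160, -138)/V(-20, -132) = -27183/(-57) - 138/(5*(-132)) = -27183*(-1/57) - 138/(-660) = 9061/19 - 138*(-1/660) = 9061/19 + 23/110 = 997147/2090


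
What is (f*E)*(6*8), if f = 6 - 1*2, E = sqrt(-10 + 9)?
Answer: 192*I ≈ 192.0*I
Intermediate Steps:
E = I (E = sqrt(-1) = I ≈ 1.0*I)
f = 4 (f = 6 - 2 = 4)
(f*E)*(6*8) = (4*I)*(6*8) = (4*I)*48 = 192*I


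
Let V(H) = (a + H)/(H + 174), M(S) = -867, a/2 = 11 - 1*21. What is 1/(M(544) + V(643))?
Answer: -817/707716 ≈ -0.0011544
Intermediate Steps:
a = -20 (a = 2*(11 - 1*21) = 2*(11 - 21) = 2*(-10) = -20)
V(H) = (-20 + H)/(174 + H) (V(H) = (-20 + H)/(H + 174) = (-20 + H)/(174 + H))
1/(M(544) + V(643)) = 1/(-867 + (-20 + 643)/(174 + 643)) = 1/(-867 + 623/817) = 1/(-707716/817) = -817/707716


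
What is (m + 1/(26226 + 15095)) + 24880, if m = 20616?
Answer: 1879940217/41321 ≈ 45496.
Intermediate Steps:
(m + 1/(26226 + 15095)) + 24880 = (20616 + 1/(26226 + 15095)) + 24880 = (20616 + 1/41321) + 24880 = 851873737/41321 + 24880 = 1879940217/41321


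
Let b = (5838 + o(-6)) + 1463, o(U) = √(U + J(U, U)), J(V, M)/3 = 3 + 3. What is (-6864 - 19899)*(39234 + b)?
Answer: -1245416205 - 53526*√3 ≈ -1.2455e+9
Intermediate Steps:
J(V, M) = 18 (J(V, M) = 3*(3 + 3) = 3*6 = 18)
o(U) = √(18 + U) (o(U) = √(U + 18) = √(18 + U))
b = 7301 + 2*√3 (b = (5838 + √(18 - 6)) + 1463 = (5838 + √12) + 1463 = (5838 + 2*√3) + 1463 = 7301 + 2*√3 ≈ 7304.5)
(-6864 - 19899)*(39234 + b) = (-6864 - 19899)*(39234 + (7301 + 2*√3)) = -26763*(46535 + 2*√3) = -1245416205 - 53526*√3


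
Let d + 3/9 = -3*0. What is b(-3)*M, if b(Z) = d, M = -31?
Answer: 31/3 ≈ 10.333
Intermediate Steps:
d = -⅓ (d = -⅓ - 3*0 = -⅓ + 0 = -⅓ ≈ -0.33333)
b(Z) = -⅓
b(-3)*M = -⅓*(-31) = 31/3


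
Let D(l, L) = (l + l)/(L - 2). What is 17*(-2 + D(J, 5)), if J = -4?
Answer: -238/3 ≈ -79.333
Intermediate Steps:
D(l, L) = 2*l/(-2 + L) (D(l, L) = (2*l)/(-2 + L) = 2*l/(-2 + L))
17*(-2 + D(J, 5)) = 17*(-2 + 2*(-4)/(-2 + 5)) = 17*(-2 + 2*(-4)/3) = 17*(-2 + 2*(-4)*(⅓)) = 17*(-2 - 8/3) = 17*(-14/3) = -238/3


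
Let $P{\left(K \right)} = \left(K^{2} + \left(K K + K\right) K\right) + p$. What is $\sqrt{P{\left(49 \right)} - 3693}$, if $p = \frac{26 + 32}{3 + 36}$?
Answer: $\frac{2 \sqrt{45158295}}{39} \approx 344.62$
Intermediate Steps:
$p = \frac{58}{39} \approx 1.4872$
$P{\left(K \right)} = \frac{58}{39} + K^{2} + K \left(K + K^{2}\right)$ ($P{\left(K \right)} = \left(K^{2} + \left(K K + K\right) K\right) + \frac{58}{39} = \left(K^{2} + \left(K^{2} + K\right) K\right) + \frac{58}{39} = \left(K^{2} + \left(K + K^{2}\right) K\right) + \frac{58}{39} = \left(K^{2} + K \left(K + K^{2}\right)\right) + \frac{58}{39} = \frac{58}{39} + K^{2} + K \left(K + K^{2}\right)$)
$\sqrt{P{\left(49 \right)} - 3693} = \sqrt{\left(\frac{58}{39} + 49^{3} + 2 \cdot 49^{2}\right) - 3693} = \sqrt{\left(\frac{58}{39} + 117649 + 2 \cdot 2401\right) - 3693} = \sqrt{\left(\frac{58}{39} + 117649 + 4802\right) - 3693} = \sqrt{\frac{4775647}{39} - 3693} = \sqrt{\frac{4631620}{39}} = \frac{2 \sqrt{45158295}}{39}$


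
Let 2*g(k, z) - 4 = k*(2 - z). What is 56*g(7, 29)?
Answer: -5180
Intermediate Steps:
g(k, z) = 2 + k*(2 - z)/2 (g(k, z) = 2 + (k*(2 - z))/2 = 2 + k*(2 - z)/2)
56*g(7, 29) = 56*(2 + 7 - ½*7*29) = 56*(2 + 7 - 203/2) = 56*(-185/2) = -5180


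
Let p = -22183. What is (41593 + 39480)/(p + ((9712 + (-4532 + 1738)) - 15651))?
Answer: -81073/30916 ≈ -2.6224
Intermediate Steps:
(41593 + 39480)/(p + ((9712 + (-4532 + 1738)) - 15651)) = (41593 + 39480)/(-22183 + ((9712 + (-4532 + 1738)) - 15651)) = 81073/(-22183 + ((9712 - 2794) - 15651)) = 81073/(-22183 + (6918 - 15651)) = 81073/(-22183 - 8733) = 81073/(-30916) = 81073*(-1/30916) = -81073/30916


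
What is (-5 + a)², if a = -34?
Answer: 1521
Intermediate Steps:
(-5 + a)² = (-5 - 34)² = (-39)² = 1521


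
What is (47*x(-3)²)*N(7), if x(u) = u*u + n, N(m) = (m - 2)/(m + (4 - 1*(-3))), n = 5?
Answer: 3290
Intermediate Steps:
N(m) = (-2 + m)/(7 + m) (N(m) = (-2 + m)/(m + (4 + 3)) = (-2 + m)/(m + 7) = (-2 + m)/(7 + m))
x(u) = 5 + u² (x(u) = u*u + 5 = u² + 5 = 5 + u²)
(47*x(-3)²)*N(7) = (47*(5 + (-3)²)²)*((-2 + 7)/(7 + 7)) = (47*(5 + 9)²)*(5/14) = (47*14²)*((1/14)*5) = (47*196)*(5/14) = 9212*(5/14) = 3290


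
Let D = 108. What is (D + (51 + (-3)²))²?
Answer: 28224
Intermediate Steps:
(D + (51 + (-3)²))² = (108 + (51 + (-3)²))² = (108 + (51 + 9))² = (108 + 60)² = 168² = 28224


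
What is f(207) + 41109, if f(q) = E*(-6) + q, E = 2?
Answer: 41304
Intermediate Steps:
f(q) = -12 + q (f(q) = 2*(-6) + q = -12 + q)
f(207) + 41109 = (-12 + 207) + 41109 = 195 + 41109 = 41304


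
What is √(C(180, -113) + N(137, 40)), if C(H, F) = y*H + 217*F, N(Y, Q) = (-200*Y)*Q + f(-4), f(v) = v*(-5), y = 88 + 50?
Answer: I*√1095661 ≈ 1046.7*I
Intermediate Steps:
y = 138
f(v) = -5*v
N(Y, Q) = 20 - 200*Q*Y (N(Y, Q) = (-200*Y)*Q - 5*(-4) = -200*Q*Y + 20 = 20 - 200*Q*Y)
C(H, F) = 138*H + 217*F
√(C(180, -113) + N(137, 40)) = √((138*180 + 217*(-113)) + (20 - 200*40*137)) = √((24840 - 24521) + (20 - 1096000)) = √(319 - 1095980) = √(-1095661) = I*√1095661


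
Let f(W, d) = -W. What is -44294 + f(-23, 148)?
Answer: -44271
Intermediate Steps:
-44294 + f(-23, 148) = -44294 - 1*(-23) = -44294 + 23 = -44271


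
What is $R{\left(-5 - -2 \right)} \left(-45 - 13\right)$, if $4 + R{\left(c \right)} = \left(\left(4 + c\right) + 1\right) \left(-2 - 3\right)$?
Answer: $812$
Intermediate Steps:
$R{\left(c \right)} = -29 - 5 c$ ($R{\left(c \right)} = -4 + \left(\left(4 + c\right) + 1\right) \left(-2 - 3\right) = -4 + \left(5 + c\right) \left(-5\right) = -4 - \left(25 + 5 c\right) = -29 - 5 c$)
$R{\left(-5 - -2 \right)} \left(-45 - 13\right) = \left(-29 - 5 \left(-5 - -2\right)\right) \left(-45 - 13\right) = \left(-29 - 5 \left(-5 + 2\right)\right) \left(-45 - 13\right) = \left(-29 - -15\right) \left(-58\right) = \left(-29 + 15\right) \left(-58\right) = \left(-14\right) \left(-58\right) = 812$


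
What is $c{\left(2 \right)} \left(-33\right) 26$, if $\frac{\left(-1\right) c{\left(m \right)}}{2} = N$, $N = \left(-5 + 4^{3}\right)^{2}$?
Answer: $5973396$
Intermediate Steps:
$N = 3481$ ($N = \left(-5 + 64\right)^{2} = 59^{2} = 3481$)
$c{\left(m \right)} = -6962$ ($c{\left(m \right)} = \left(-2\right) 3481 = -6962$)
$c{\left(2 \right)} \left(-33\right) 26 = \left(-6962\right) \left(-33\right) 26 = 229746 \cdot 26 = 5973396$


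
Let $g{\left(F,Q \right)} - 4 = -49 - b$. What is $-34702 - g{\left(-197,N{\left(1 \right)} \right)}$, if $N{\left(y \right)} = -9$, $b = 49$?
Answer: $-34608$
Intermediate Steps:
$g{\left(F,Q \right)} = -94$ ($g{\left(F,Q \right)} = 4 - 98 = -94$)
$-34702 - g{\left(-197,N{\left(1 \right)} \right)} = -34702 - -94 = -34702 + 94 = -34608$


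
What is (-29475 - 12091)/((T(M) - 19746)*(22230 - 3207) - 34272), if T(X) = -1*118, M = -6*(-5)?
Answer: 20783/188953572 ≈ 0.00010999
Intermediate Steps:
M = 30
T(X) = -118
(-29475 - 12091)/((T(M) - 19746)*(22230 - 3207) - 34272) = (-29475 - 12091)/((-118 - 19746)*(22230 - 3207) - 34272) = -41566/(-19864*19023 - 34272) = -41566/(-377872872 - 34272) = -41566/(-377907144) = -41566*(-1/377907144) = 20783/188953572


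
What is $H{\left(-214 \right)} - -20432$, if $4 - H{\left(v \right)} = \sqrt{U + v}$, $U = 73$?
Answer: $20436 - i \sqrt{141} \approx 20436.0 - 11.874 i$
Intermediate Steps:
$H{\left(v \right)} = 4 - \sqrt{73 + v}$
$H{\left(-214 \right)} - -20432 = \left(4 - \sqrt{73 - 214}\right) - -20432 = \left(4 - \sqrt{-141}\right) + 20432 = \left(4 - i \sqrt{141}\right) + 20432 = 20436 - i \sqrt{141}$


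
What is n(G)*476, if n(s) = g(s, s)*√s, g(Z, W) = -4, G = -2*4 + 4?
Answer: -3808*I ≈ -3808.0*I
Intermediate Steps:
G = -4 (G = -8 + 4 = -4)
n(s) = -4*√s
n(G)*476 = -8*I*476 = -3808*I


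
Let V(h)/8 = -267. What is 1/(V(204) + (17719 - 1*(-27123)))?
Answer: 1/42706 ≈ 2.3416e-5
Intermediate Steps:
V(h) = -2136 (V(h) = 8*(-267) = -2136)
1/(V(204) + (17719 - 1*(-27123))) = 1/(-2136 + (17719 - 1*(-27123))) = 1/(-2136 + (17719 + 27123)) = 1/(-2136 + 44842) = 1/42706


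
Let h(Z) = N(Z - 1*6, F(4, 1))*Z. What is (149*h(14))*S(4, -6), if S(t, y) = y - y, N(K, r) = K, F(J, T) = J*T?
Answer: 0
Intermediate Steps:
S(t, y) = 0
h(Z) = Z*(-6 + Z) (h(Z) = (Z - 1*6)*Z = (Z - 6)*Z = (-6 + Z)*Z = Z*(-6 + Z))
(149*h(14))*S(4, -6) = (149*(14*(-6 + 14)))*0 = (149*(14*8))*0 = (149*112)*0 = 16688*0 = 0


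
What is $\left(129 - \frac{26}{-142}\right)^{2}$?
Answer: $\frac{84125584}{5041} \approx 16688.0$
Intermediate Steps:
$\left(129 - \frac{26}{-142}\right)^{2} = \left(129 - - \frac{13}{71}\right)^{2} = \left(129 + \frac{13}{71}\right)^{2} = \left(\frac{9172}{71}\right)^{2} = \frac{84125584}{5041}$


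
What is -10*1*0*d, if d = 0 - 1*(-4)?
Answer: 0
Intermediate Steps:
d = 4 (d = 0 + 4 = 4)
-10*1*0*d = -10*1*0*4 = -0*4 = -10*0 = 0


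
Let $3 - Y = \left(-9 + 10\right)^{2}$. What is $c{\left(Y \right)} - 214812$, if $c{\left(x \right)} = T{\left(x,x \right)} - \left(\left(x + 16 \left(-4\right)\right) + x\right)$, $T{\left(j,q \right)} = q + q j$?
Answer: $-214746$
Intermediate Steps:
$Y = 2$ ($Y = 3 - \left(-9 + 10\right)^{2} = 3 - 1^{2} = 3 - 1 = 2$)
$T{\left(j,q \right)} = q + j q$
$c{\left(x \right)} = 64 - 2 x + x \left(1 + x\right)$ ($c{\left(x \right)} = x \left(1 + x\right) - \left(\left(x + 16 \left(-4\right)\right) + x\right) = x \left(1 + x\right) - \left(\left(x - 64\right) + x\right) = x \left(1 + x\right) - \left(\left(-64 + x\right) + x\right) = x \left(1 + x\right) - \left(-64 + 2 x\right) = 64 - 2 x + x \left(1 + x\right)$)
$c{\left(Y \right)} - 214812 = \left(64 + 2^{2} - 2\right) - 214812 = \left(64 + 4 - 2\right) - 214812 = 66 - 214812 = -214746$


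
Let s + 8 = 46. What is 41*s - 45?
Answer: 1513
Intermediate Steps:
s = 38 (s = -8 + 46 = 38)
41*s - 45 = 41*38 - 45 = 1558 - 45 = 1513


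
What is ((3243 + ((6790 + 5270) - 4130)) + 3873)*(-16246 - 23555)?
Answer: -598845846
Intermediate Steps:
((3243 + ((6790 + 5270) - 4130)) + 3873)*(-16246 - 23555) = ((3243 + (12060 - 4130)) + 3873)*(-39801) = ((3243 + 7930) + 3873)*(-39801) = (11173 + 3873)*(-39801) = 15046*(-39801) = -598845846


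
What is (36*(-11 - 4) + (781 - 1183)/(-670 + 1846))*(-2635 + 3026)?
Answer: -41409637/196 ≈ -2.1127e+5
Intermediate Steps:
(36*(-11 - 4) + (781 - 1183)/(-670 + 1846))*(-2635 + 3026) = (36*(-15) - 402/1176)*391 = (-540 - 402*1/1176)*391 = (-540 - 67/196)*391 = -105907/196*391 = -41409637/196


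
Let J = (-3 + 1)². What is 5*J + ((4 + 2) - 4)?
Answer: 22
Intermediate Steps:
J = 4 (J = (-2)² = 4)
5*J + ((4 + 2) - 4) = 5*4 + ((4 + 2) - 4) = 20 + (6 - 4) = 20 + 2 = 22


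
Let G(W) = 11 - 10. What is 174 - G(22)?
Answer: 173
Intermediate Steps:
G(W) = 1
174 - G(22) = 174 - 1*1 = 174 - 1 = 173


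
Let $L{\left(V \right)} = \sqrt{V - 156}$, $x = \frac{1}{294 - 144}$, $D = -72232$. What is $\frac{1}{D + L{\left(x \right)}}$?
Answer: $- \frac{10834800}{782619296999} - \frac{5 i \sqrt{140394}}{782619296999} \approx -1.3844 \cdot 10^{-5} - 2.3938 \cdot 10^{-9} i$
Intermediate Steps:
$x = \frac{1}{150} \approx 0.0066667$
$L{\left(V \right)} = \sqrt{-156 + V}$
$\frac{1}{D + L{\left(x \right)}} = \frac{1}{-72232 + \sqrt{-156 + \frac{1}{150}}} = \frac{1}{-72232 + \sqrt{- \frac{23399}{150}}} = \frac{1}{-72232 + \frac{i \sqrt{140394}}{30}}$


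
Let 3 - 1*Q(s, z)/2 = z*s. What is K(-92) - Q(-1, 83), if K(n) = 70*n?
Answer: -6612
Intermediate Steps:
Q(s, z) = 6 - 2*s*z (Q(s, z) = 6 - 2*z*s = 6 - 2*s*z)
K(-92) - Q(-1, 83) = 70*(-92) - (6 - 2*(-1)*83) = -6440 - (6 + 166) = -6440 - 1*172 = -6440 - 172 = -6612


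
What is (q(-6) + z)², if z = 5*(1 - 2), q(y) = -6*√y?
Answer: -191 + 60*I*√6 ≈ -191.0 + 146.97*I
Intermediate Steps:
z = -5 (z = 5*(-1) = -5)
(q(-6) + z)² = (-6*I*√6 - 5)² = (-5 - 6*I*√6)²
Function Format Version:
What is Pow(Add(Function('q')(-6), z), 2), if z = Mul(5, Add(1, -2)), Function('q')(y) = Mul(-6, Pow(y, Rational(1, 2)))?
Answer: Add(-191, Mul(60, I, Pow(6, Rational(1, 2)))) ≈ Add(-191.00, Mul(146.97, I))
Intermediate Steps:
z = -5 (z = Mul(5, -1) = -5)
Pow(Add(Function('q')(-6), z), 2) = Pow(Add(Mul(-6, Pow(-6, Rational(1, 2))), -5), 2) = Pow(Add(Mul(-6, Mul(I, Pow(6, Rational(1, 2)))), -5), 2) = Pow(Add(Mul(-6, I, Pow(6, Rational(1, 2))), -5), 2) = Pow(Add(-5, Mul(-6, I, Pow(6, Rational(1, 2)))), 2)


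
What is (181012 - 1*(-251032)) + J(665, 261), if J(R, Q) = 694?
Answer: 432738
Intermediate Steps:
(181012 - 1*(-251032)) + J(665, 261) = (181012 - 1*(-251032)) + 694 = (181012 + 251032) + 694 = 432044 + 694 = 432738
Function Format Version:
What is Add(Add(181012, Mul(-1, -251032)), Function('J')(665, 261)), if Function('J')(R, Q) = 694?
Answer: 432738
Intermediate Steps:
Add(Add(181012, Mul(-1, -251032)), Function('J')(665, 261)) = Add(Add(181012, Mul(-1, -251032)), 694) = Add(Add(181012, 251032), 694) = Add(432044, 694) = 432738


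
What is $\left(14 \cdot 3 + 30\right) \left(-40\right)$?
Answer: $-2880$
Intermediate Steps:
$\left(14 \cdot 3 + 30\right) \left(-40\right) = \left(42 + 30\right) \left(-40\right) = 72 \left(-40\right) = -2880$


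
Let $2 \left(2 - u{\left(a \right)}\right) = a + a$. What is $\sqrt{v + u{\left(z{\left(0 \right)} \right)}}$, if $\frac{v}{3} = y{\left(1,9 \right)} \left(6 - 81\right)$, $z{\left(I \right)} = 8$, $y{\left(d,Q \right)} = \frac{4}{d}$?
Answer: $i \sqrt{906} \approx 30.1 i$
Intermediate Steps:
$u{\left(a \right)} = 2 - a$ ($u{\left(a \right)} = 2 - \frac{a + a}{2} = 2 - \frac{2 a}{2} = 2 - a$)
$v = -900$ ($v = 3 \cdot \frac{4}{1} \left(6 - 81\right) = 3 \cdot 4 \cdot 1 \left(-75\right) = 3 \cdot 4 \left(-75\right) = 3 \left(-300\right) = -900$)
$\sqrt{v + u{\left(z{\left(0 \right)} \right)}} = \sqrt{-900 + \left(2 - 8\right)} = \sqrt{-900 - 6} = \sqrt{-906} = i \sqrt{906}$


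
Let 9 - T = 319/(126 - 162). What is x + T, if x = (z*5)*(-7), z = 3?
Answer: -3137/36 ≈ -87.139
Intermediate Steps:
x = -105 (x = (3*5)*(-7) = 15*(-7) = -105)
T = 643/36 (T = 9 - 319/(126 - 162) = 9 - 319/(-36) = 9 - 319*(-1)/36 = 9 - 1*(-319/36) = 9 + 319/36 = 643/36 ≈ 17.861)
x + T = -105 + 643/36 = -3137/36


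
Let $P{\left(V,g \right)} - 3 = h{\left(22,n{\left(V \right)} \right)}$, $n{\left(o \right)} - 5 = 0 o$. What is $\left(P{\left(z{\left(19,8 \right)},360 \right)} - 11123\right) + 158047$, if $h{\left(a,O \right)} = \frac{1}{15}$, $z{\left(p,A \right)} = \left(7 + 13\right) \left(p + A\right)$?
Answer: $\frac{2203906}{15} \approx 1.4693 \cdot 10^{5}$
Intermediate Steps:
$n{\left(o \right)} = 5$ ($n{\left(o \right)} = 5 + 0 o = 5 + 0 = 5$)
$z{\left(p,A \right)} = 20 A + 20 p$ ($z{\left(p,A \right)} = 20 \left(A + p\right) = 20 A + 20 p$)
$h{\left(a,O \right)} = \frac{1}{15}$
$P{\left(V,g \right)} = \frac{46}{15}$ ($P{\left(V,g \right)} = 3 + \frac{1}{15} = \frac{46}{15}$)
$\left(P{\left(z{\left(19,8 \right)},360 \right)} - 11123\right) + 158047 = \left(\frac{46}{15} - 11123\right) + 158047 = - \frac{166799}{15} + 158047 = \frac{2203906}{15}$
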